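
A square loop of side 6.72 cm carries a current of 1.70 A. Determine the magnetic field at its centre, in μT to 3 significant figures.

B ≈ 28.6 μT

Each side is a finite straight segment at perpendicular distance d = a/(2 tan(π/4)) = 0.0336 m from the centre, with end-angles ±π/4.
One side contributes B₁ = (μ₀I/4πd)·2 sin(π/4) = 7.16×10⁻⁶ T.
All 4 sides add in the same direction: B = 4 × 7.16×10⁻⁶ = 2.86×10⁻⁵ T.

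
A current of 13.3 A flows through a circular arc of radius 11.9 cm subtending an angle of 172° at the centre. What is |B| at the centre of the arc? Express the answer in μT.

The Biot–Savart field of a circular arc at its centre is B = μ₀Iφ/(4πR), with φ = 3.002 rad.
B = (4π×10⁻⁷ × 13.3 × 3.002) / (4π × 0.119) = 3.36×10⁻⁵ T.

B ≈ 33.6 μT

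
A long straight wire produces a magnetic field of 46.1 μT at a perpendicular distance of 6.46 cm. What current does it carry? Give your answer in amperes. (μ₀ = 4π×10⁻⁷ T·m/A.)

For a long straight wire B = μ₀I/(2πd), so I = 2πdB/μ₀.
I = 2π × 0.0646 × 4.61×10⁻⁵ / (4π×10⁻⁷) = 14.9 A.

I ≈ 14.9 A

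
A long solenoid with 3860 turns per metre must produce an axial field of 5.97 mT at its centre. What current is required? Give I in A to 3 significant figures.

Inside a long solenoid B = μ₀nI with n = 3860 m⁻¹, so I = B/(μ₀n).
I = 5.97×10⁻³ / (4π×10⁻⁷ × 3860) = 1.23 A.

I ≈ 1.23 A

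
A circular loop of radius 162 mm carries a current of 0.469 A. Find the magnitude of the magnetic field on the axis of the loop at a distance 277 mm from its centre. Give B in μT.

On the axis of a circular loop, B = μ₀IR² / [2(R²+z²)^(3/2)].
R² + z² = (0.162)² + (0.277)² = 0.103 m², and (R²+z²)^(3/2) = 3.30×10⁻² m³.
B = (4π×10⁻⁷ × 0.469 × 0.02624) / (2 × 3.30×10⁻²) = 2.34×10⁻⁷ T.

B ≈ 0.234 μT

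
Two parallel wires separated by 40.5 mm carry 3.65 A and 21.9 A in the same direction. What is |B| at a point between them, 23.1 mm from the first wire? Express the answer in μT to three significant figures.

B ≈ 220 μT

Each long wire gives B = μ₀I/(2πd). Distances are d₁ = 0.0231 m and d₂ = 0.0174 m.
B₁ = 3.16×10⁻⁵ T, B₂ = 2.52×10⁻⁴ T.
Between parallel currents the two contributions point in opposite directions, so they subtract. B = |B₁ − B₂| = |3.16×10⁻⁵ − 2.52×10⁻⁴| = 2.20×10⁻⁴ T.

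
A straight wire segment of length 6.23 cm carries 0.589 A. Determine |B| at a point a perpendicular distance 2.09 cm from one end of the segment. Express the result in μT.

B ≈ 2.67 μT

For a finite straight segment, B = (μ₀I/4πd)(sinθ₁ + sinθ₂), where θ₁, θ₂ are the angles from the perpendicular to each end.
The perpendicular foot is at one end, so the two end-offsets along the wire are 0 and L = 0.0623 m.
sinθ₁ = 0/√(0²+0.0209²) = 0.0000; sinθ₂ = 0.0623/√(0.0623²+0.0209²) = 0.9481.
B = (4π×10⁻⁷ × 0.589) / (4π × 0.0209) × (0.0000 + 0.9481) = 2.67×10⁻⁶ T.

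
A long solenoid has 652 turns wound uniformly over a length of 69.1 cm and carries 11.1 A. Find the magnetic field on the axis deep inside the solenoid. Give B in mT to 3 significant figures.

Inside a long solenoid, B = μ₀nI with n = 943.6 turns/m.
B = 4π×10⁻⁷ × 943.6 × 11.1 = 1.32×10⁻² T.

B ≈ 13.2 mT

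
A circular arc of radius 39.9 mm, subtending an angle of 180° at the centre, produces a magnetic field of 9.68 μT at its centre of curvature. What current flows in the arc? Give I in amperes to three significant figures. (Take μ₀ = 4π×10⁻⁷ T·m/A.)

For a circular arc, B = μ₀Iφ/(4πR) with φ in radians; here φ = 3.142 rad.
So I = 4πRB/(μ₀φ) = 4π × 0.0399 × 9.68×10⁻⁶ / (4π×10⁻⁷ × 3.142) = 1.23 A.

I ≈ 1.23 A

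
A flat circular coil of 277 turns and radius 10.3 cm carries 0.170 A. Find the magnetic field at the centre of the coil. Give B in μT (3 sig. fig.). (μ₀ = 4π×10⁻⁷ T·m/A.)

For an N-turn flat coil, B = Nμ₀I/(2R) with R = 0.103 m.
B = 277 × 1.04×10⁻⁶ T = 2.87×10⁻⁴ T.

B ≈ 287 μT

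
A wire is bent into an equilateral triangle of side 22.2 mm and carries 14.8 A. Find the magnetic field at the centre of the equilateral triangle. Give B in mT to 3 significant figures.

B ≈ 1.20 mT

Each side is a finite straight segment at perpendicular distance d = a/(2 tan(π/3)) = 0.006409 m from the centre, with end-angles ±π/3.
One side contributes B₁ = (μ₀I/4πd)·2 sin(π/3) = 4.00×10⁻⁴ T.
All 3 sides add in the same direction: B = 3 × 4.00×10⁻⁴ = 1.20×10⁻³ T.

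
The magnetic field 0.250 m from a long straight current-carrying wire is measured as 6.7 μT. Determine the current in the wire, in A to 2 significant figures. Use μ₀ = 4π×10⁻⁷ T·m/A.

For a long straight wire B = μ₀I/(2πd), so I = 2πdB/μ₀.
I = 2π × 0.25 × 6.70×10⁻⁶ / (4π×10⁻⁷) = 8.38 A.

I ≈ 8.4 A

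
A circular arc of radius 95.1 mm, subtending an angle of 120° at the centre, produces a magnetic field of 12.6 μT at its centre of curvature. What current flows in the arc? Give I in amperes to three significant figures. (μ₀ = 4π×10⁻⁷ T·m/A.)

For a circular arc, B = μ₀Iφ/(4πR) with φ in radians; here φ = 2.094 rad.
So I = 4πRB/(μ₀φ) = 4π × 0.0951 × 1.26×10⁻⁵ / (4π×10⁻⁷ × 2.094) = 5.72 A.

I ≈ 5.72 A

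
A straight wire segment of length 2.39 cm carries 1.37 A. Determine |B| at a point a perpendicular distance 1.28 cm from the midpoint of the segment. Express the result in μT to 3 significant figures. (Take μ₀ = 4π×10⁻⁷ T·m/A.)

B ≈ 14.6 μT

For a finite straight segment, B = (μ₀I/4πd)(sinθ₁ + sinθ₂), where θ₁, θ₂ are the angles from the perpendicular to each end.
The perpendicular from the point meets the wire at its midpoint, so each end is L/2 = 0.01195 m away along the wire.
sinθ₁ = 0.01195/√(0.01195²+0.0128²) = 0.6824; sinθ₂ = 0.01195/√(0.01195²+0.0128²) = 0.6824.
B = (4π×10⁻⁷ × 1.37) / (4π × 0.0128) × (0.6824 + 0.6824) = 1.46×10⁻⁵ T.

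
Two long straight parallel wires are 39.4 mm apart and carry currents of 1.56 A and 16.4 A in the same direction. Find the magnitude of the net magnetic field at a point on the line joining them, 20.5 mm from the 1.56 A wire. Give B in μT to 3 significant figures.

B ≈ 158 μT

Each long wire gives B = μ₀I/(2πd). Distances are d₁ = 0.0205 m and d₂ = 0.0189 m.
B₁ = 1.52×10⁻⁵ T, B₂ = 1.74×10⁻⁴ T.
Between parallel currents the two contributions point in opposite directions, so they subtract. B = |B₁ − B₂| = |1.52×10⁻⁵ − 1.74×10⁻⁴| = 1.58×10⁻⁴ T.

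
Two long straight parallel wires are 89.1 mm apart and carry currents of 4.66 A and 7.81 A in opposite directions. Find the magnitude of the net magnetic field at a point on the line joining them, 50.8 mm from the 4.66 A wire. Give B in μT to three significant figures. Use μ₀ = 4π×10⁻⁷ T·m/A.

Each long wire gives B = μ₀I/(2πd). Distances are d₁ = 0.0508 m and d₂ = 0.0383 m.
B₁ = 1.83×10⁻⁵ T, B₂ = 4.08×10⁻⁵ T.
Between antiparallel currents both contributions point the same way, so they add. B = B₁ + B₂ = 1.83×10⁻⁵ + 4.08×10⁻⁵ = 5.91×10⁻⁵ T.

B ≈ 59.1 μT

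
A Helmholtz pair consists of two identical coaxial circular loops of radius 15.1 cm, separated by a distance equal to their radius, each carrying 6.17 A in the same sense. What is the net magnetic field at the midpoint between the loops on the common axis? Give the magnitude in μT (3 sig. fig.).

B ≈ 36.7 μT

Each loop contributes B = μ₀IR²/[2(R²+z²)^(3/2)] on the axis, with z measured from that loop.
Loop 1 (z = 0.0755 m): B₁ = 1.84×10⁻⁵ T. Loop 2 (z = 0.0755 m): B₂ = 1.84×10⁻⁵ T.
The fields add: B = B₁ + B₂ = 3.67×10⁻⁵ T.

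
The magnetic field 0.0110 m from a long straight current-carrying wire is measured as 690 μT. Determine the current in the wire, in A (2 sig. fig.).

For a long straight wire B = μ₀I/(2πd), so I = 2πdB/μ₀.
I = 2π × 0.011 × 6.90×10⁻⁴ / (4π×10⁻⁷) = 37.9 A.

I ≈ 38 A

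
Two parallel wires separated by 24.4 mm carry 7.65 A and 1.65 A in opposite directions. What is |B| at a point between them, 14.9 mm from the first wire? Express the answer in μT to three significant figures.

B ≈ 137 μT

Each long wire gives B = μ₀I/(2πd). Distances are d₁ = 0.0149 m and d₂ = 0.0095 m.
B₁ = 1.03×10⁻⁴ T, B₂ = 3.47×10⁻⁵ T.
Between antiparallel currents both contributions point the same way, so they add. B = B₁ + B₂ = 1.03×10⁻⁴ + 3.47×10⁻⁵ = 1.37×10⁻⁴ T.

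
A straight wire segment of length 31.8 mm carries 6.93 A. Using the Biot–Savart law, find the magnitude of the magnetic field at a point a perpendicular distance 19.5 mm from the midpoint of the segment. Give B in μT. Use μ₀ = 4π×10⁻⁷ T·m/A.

For a finite straight segment, B = (μ₀I/4πd)(sinθ₁ + sinθ₂), where θ₁, θ₂ are the angles from the perpendicular to each end.
The perpendicular from the point meets the wire at its midpoint, so each end is L/2 = 0.0159 m away along the wire.
sinθ₁ = 0.0159/√(0.0159²+0.0195²) = 0.6319; sinθ₂ = 0.0159/√(0.0159²+0.0195²) = 0.6319.
B = (4π×10⁻⁷ × 6.93) / (4π × 0.0195) × (0.6319 + 0.6319) = 4.49×10⁻⁵ T.

B ≈ 44.9 μT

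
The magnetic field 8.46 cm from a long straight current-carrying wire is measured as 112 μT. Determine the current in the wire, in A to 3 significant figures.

I ≈ 47.4 A

For a long straight wire B = μ₀I/(2πd), so I = 2πdB/μ₀.
I = 2π × 0.0846 × 1.12×10⁻⁴ / (4π×10⁻⁷) = 47.4 A.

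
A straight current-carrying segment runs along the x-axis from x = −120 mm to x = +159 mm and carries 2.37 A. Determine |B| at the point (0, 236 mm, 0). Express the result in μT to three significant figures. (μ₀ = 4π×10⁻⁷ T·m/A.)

B ≈ 1.02 μT

For a finite straight segment, B = (μ₀I/4πd)(sinθ₁ + sinθ₂), where θ₁, θ₂ are the angles from the perpendicular to each end.
The perpendicular distance is d = 0.236 m; the end-offsets along the wire are a = 0.12 m and b = 0.159 m.
sinθ₁ = 0.12/√(0.12²+0.236²) = 0.4532; sinθ₂ = 0.159/√(0.159²+0.236²) = 0.5587.
B = (4π×10⁻⁷ × 2.37) / (4π × 0.236) × (0.4532 + 0.5587) = 1.02×10⁻⁶ T.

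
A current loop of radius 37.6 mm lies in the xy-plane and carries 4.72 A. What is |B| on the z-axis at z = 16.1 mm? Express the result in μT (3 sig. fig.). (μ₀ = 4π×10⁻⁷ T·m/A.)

B ≈ 61.3 μT

On the axis of a circular loop, B = μ₀IR² / [2(R²+z²)^(3/2)].
R² + z² = (0.0376)² + (0.0161)² = 0.001673 m², and (R²+z²)^(3/2) = 6.84×10⁻⁵ m³.
B = (4π×10⁻⁷ × 4.72 × 0.001414) / (2 × 6.84×10⁻⁵) = 6.13×10⁻⁵ T.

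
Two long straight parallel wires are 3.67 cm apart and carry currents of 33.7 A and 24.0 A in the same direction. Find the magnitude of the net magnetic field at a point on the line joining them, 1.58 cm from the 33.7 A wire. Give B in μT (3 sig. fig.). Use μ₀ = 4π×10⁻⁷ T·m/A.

B ≈ 197 μT

Each long wire gives B = μ₀I/(2πd). Distances are d₁ = 0.0158 m and d₂ = 0.0209 m.
B₁ = 4.27×10⁻⁴ T, B₂ = 2.30×10⁻⁴ T.
Between parallel currents the two contributions point in opposite directions, so they subtract. B = |B₁ − B₂| = |4.27×10⁻⁴ − 2.30×10⁻⁴| = 1.97×10⁻⁴ T.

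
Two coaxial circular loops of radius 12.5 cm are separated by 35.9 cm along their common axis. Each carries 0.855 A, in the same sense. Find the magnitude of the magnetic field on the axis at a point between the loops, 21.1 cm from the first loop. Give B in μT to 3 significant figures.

B ≈ 1.72 μT

Each loop contributes B = μ₀IR²/[2(R²+z²)^(3/2)] on the axis, with z measured from that loop.
Loop 1 (z = 0.211 m): B₁ = 5.69×10⁻⁷ T. Loop 2 (z = 0.148 m): B₂ = 1.15×10⁻⁶ T.
The fields add: B = B₁ + B₂ = 1.72×10⁻⁶ T.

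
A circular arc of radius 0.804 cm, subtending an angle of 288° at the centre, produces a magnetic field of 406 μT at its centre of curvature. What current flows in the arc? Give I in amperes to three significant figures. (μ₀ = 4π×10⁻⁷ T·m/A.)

I ≈ 6.49 A

For a circular arc, B = μ₀Iφ/(4πR) with φ in radians; here φ = 5.027 rad.
So I = 4πRB/(μ₀φ) = 4π × 0.00804 × 4.06×10⁻⁴ / (4π×10⁻⁷ × 5.027) = 6.49 A.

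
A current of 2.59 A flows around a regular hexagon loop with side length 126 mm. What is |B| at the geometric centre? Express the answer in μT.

B ≈ 14.2 μT

Each side is a finite straight segment at perpendicular distance d = a/(2 tan(π/6)) = 0.1091 m from the centre, with end-angles ±π/6.
One side contributes B₁ = (μ₀I/4πd)·2 sin(π/6) = 2.37×10⁻⁶ T.
All 6 sides add in the same direction: B = 6 × 2.37×10⁻⁶ = 1.42×10⁻⁵ T.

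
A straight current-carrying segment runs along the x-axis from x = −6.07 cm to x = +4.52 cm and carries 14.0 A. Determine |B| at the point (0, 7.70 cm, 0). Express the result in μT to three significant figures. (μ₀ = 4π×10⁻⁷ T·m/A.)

For a finite straight segment, B = (μ₀I/4πd)(sinθ₁ + sinθ₂), where θ₁, θ₂ are the angles from the perpendicular to each end.
The perpendicular distance is d = 0.077 m; the end-offsets along the wire are a = 0.0607 m and b = 0.0452 m.
sinθ₁ = 0.0607/√(0.0607²+0.077²) = 0.6191; sinθ₂ = 0.0452/√(0.0452²+0.077²) = 0.5062.
B = (4π×10⁻⁷ × 14.0) / (4π × 0.077) × (0.6191 + 0.5062) = 2.05×10⁻⁵ T.

B ≈ 20.5 μT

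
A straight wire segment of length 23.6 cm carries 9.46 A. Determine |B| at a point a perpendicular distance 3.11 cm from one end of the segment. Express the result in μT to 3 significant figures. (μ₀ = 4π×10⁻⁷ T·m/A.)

B ≈ 30.2 μT

For a finite straight segment, B = (μ₀I/4πd)(sinθ₁ + sinθ₂), where θ₁, θ₂ are the angles from the perpendicular to each end.
The perpendicular foot is at one end, so the two end-offsets along the wire are 0 and L = 0.236 m.
sinθ₁ = 0/√(0²+0.0311²) = 0.0000; sinθ₂ = 0.236/√(0.236²+0.0311²) = 0.9914.
B = (4π×10⁻⁷ × 9.46) / (4π × 0.0311) × (0.0000 + 0.9914) = 3.02×10⁻⁵ T.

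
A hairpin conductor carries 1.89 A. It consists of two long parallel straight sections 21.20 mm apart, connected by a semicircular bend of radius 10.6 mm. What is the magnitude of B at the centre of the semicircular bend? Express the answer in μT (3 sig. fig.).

B ≈ 91.7 μT

The semicircular arc contributes B_arc = μ₀I·π/(4πR) = μ₀I/(4R) = 5.60×10⁻⁵ T.
Each semi-infinite lead is at perpendicular distance R = 0.0106 m from the centre, with the perpendicular foot at its near end, so it contributes μ₀I/(4πR); both point the same way, together 3.57×10⁻⁵ T.
Arc and leads all point the same direction: B = 5.60×10⁻⁵ + 3.57×10⁻⁵ = 9.17×10⁻⁵ T.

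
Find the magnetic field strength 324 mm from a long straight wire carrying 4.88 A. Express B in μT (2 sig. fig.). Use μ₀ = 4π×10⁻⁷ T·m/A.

For an infinitely long straight wire, B = μ₀I/(2πd).
B = (4π×10⁻⁷ × 4.88) / (2π × 0.324) = 3.01×10⁻⁶ T.

B ≈ 3.0 μT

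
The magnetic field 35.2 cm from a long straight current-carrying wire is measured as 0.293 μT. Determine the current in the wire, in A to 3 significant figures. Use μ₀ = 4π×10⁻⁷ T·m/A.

For a long straight wire B = μ₀I/(2πd), so I = 2πdB/μ₀.
I = 2π × 0.352 × 2.93×10⁻⁷ / (4π×10⁻⁷) = 0.516 A.

I ≈ 0.516 A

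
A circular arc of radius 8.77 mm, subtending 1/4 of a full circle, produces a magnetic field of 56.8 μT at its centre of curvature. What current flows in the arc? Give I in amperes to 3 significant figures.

For a circular arc, B = μ₀Iφ/(4πR) with φ in radians; here φ = 1.571 rad.
So I = 4πRB/(μ₀φ) = 4π × 0.00877 × 5.68×10⁻⁵ / (4π×10⁻⁷ × 1.571) = 3.17 A.

I ≈ 3.17 A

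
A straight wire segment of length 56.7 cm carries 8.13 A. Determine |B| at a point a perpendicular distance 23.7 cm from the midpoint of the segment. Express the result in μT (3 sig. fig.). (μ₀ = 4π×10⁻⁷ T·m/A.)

For a finite straight segment, B = (μ₀I/4πd)(sinθ₁ + sinθ₂), where θ₁, θ₂ are the angles from the perpendicular to each end.
The perpendicular from the point meets the wire at its midpoint, so each end is L/2 = 0.2835 m away along the wire.
sinθ₁ = 0.2835/√(0.2835²+0.237²) = 0.7672; sinθ₂ = 0.2835/√(0.2835²+0.237²) = 0.7672.
B = (4π×10⁻⁷ × 8.13) / (4π × 0.237) × (0.7672 + 0.7672) = 5.26×10⁻⁶ T.

B ≈ 5.26 μT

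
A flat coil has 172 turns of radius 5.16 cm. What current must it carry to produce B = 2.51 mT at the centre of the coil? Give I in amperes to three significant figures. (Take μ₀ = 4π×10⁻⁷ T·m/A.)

I ≈ 1.20 A

For an N-turn coil, B = Nμ₀I/(2R) with R = 0.0516 m, so I = 2RB/(Nμ₀) = 2 × 0.0516 × 2.51×10⁻³ / (172 × 4π×10⁻⁷) = 1.20 A.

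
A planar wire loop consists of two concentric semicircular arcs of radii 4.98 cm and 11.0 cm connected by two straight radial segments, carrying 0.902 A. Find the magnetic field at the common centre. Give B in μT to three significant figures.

B ≈ 3.11 μT

The radial connectors point toward the centre, so dl × r̂ = 0 and they contribute nothing.
Each semicircle gives μ₀I/(4R): inner arc 5.69×10⁻⁶ T, outer arc 2.58×10⁻⁶ T.
The two arcs carry current in opposite angular senses, so their fields oppose: B = |5.69×10⁻⁶ − 2.58×10⁻⁶| = 3.11×10⁻⁶ T.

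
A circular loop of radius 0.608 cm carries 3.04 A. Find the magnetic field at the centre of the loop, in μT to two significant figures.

At the centre of a circular loop the Biot–Savart law gives B = μ₀I/(2R).
B = (4π×10⁻⁷ × 3.04) / (2 × 0.00608) = 3.14×10⁻⁴ T.

B ≈ 310 μT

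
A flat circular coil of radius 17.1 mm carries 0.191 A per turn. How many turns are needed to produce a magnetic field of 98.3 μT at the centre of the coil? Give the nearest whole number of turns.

For an N-turn coil, B = Nμ₀I/(2R). A single turn gives B₁ = 7.02×10⁻⁶ T with R = 0.0171 m.
N = B/B₁ = 9.83×10⁻⁵ / 7.02×10⁻⁶ = 14.01.

N = 14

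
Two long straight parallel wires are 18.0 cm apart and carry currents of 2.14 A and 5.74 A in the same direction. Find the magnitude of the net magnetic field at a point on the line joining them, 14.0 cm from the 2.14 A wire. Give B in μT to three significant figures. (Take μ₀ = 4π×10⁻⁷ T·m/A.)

B ≈ 25.6 μT

Each long wire gives B = μ₀I/(2πd). Distances are d₁ = 0.14 m and d₂ = 0.04 m.
B₁ = 3.06×10⁻⁶ T, B₂ = 2.87×10⁻⁵ T.
Between parallel currents the two contributions point in opposite directions, so they subtract. B = |B₁ − B₂| = |3.06×10⁻⁶ − 2.87×10⁻⁵| = 2.56×10⁻⁵ T.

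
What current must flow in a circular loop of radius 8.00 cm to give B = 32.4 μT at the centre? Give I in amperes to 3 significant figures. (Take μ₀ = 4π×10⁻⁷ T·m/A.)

At the centre of a circular loop B = μ₀I/(2R), so I = 2RB/μ₀.
With R = 0.08 m, I = 2 × 0.08 × 3.24×10⁻⁵ / (4π×10⁻⁷) = 4.13 A.

I ≈ 4.13 A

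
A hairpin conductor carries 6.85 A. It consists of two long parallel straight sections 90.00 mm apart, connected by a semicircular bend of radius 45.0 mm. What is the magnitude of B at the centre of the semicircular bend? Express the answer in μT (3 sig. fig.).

The semicircular arc contributes B_arc = μ₀I·π/(4πR) = μ₀I/(4R) = 4.78×10⁻⁵ T.
Each semi-infinite lead is at perpendicular distance R = 0.045 m from the centre, with the perpendicular foot at its near end, so it contributes μ₀I/(4πR); both point the same way, together 3.04×10⁻⁵ T.
Arc and leads all point the same direction: B = 4.78×10⁻⁵ + 3.04×10⁻⁵ = 7.83×10⁻⁵ T.

B ≈ 78.3 μT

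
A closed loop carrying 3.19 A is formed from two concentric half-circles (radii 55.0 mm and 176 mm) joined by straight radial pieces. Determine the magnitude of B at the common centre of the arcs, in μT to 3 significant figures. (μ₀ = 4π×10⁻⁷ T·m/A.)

The radial connectors point toward the centre, so dl × r̂ = 0 and they contribute nothing.
Each semicircle gives μ₀I/(4R): inner arc 1.82×10⁻⁵ T, outer arc 5.69×10⁻⁶ T.
The two arcs carry current in opposite angular senses, so their fields oppose: B = |1.82×10⁻⁵ − 5.69×10⁻⁶| = 1.25×10⁻⁵ T.

B ≈ 12.5 μT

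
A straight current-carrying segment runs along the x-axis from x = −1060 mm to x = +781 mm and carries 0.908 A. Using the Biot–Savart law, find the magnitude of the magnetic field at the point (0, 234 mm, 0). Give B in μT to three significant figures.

B ≈ 0.751 μT

For a finite straight segment, B = (μ₀I/4πd)(sinθ₁ + sinθ₂), where θ₁, θ₂ are the angles from the perpendicular to each end.
The perpendicular distance is d = 0.234 m; the end-offsets along the wire are a = 1.06 m and b = 0.781 m.
sinθ₁ = 1.06/√(1.06²+0.234²) = 0.9765; sinθ₂ = 0.781/√(0.781²+0.234²) = 0.9579.
B = (4π×10⁻⁷ × 0.908) / (4π × 0.234) × (0.9765 + 0.9579) = 7.51×10⁻⁷ T.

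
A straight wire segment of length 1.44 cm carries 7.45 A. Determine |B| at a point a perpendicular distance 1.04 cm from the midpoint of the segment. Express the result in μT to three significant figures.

For a finite straight segment, B = (μ₀I/4πd)(sinθ₁ + sinθ₂), where θ₁, θ₂ are the angles from the perpendicular to each end.
The perpendicular from the point meets the wire at its midpoint, so each end is L/2 = 0.0072 m away along the wire.
sinθ₁ = 0.0072/√(0.0072²+0.0104²) = 0.5692; sinθ₂ = 0.0072/√(0.0072²+0.0104²) = 0.5692.
B = (4π×10⁻⁷ × 7.45) / (4π × 0.0104) × (0.5692 + 0.5692) = 8.16×10⁻⁵ T.

B ≈ 81.6 μT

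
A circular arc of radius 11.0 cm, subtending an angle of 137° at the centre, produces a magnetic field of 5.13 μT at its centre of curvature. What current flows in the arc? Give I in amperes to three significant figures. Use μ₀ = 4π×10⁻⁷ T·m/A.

For a circular arc, B = μ₀Iφ/(4πR) with φ in radians; here φ = 2.391 rad.
So I = 4πRB/(μ₀φ) = 4π × 0.11 × 5.13×10⁻⁶ / (4π×10⁻⁷ × 2.391) = 2.36 A.

I ≈ 2.36 A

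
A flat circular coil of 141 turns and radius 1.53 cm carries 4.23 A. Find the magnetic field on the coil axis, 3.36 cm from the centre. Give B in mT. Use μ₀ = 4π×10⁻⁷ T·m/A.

For an N-turn flat coil, B = Nμ₀IR²/[2(R²+z²)^(3/2)] with R = 0.0153 m, z = 0.0336 m.
B = 141 × 1.24×10⁻⁵ T = 1.74×10⁻³ T.

B ≈ 1.74 mT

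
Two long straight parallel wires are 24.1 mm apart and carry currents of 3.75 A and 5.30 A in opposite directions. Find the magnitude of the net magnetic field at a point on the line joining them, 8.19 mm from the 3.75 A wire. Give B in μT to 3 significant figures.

B ≈ 158 μT

Each long wire gives B = μ₀I/(2πd). Distances are d₁ = 0.00819 m and d₂ = 0.01591 m.
B₁ = 9.16×10⁻⁵ T, B₂ = 6.66×10⁻⁵ T.
Between antiparallel currents both contributions point the same way, so they add. B = B₁ + B₂ = 9.16×10⁻⁵ + 6.66×10⁻⁵ = 1.58×10⁻⁴ T.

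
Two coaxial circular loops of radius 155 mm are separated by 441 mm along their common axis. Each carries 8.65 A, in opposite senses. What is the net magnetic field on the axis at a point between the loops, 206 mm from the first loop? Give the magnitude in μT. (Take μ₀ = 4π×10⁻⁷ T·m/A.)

B ≈ 1.77 μT

Each loop contributes B = μ₀IR²/[2(R²+z²)^(3/2)] on the axis, with z measured from that loop.
Loop 1 (z = 0.206 m): B₁ = 7.62×10⁻⁶ T. Loop 2 (z = 0.235 m): B₂ = 5.85×10⁻⁶ T.
The fields oppose: B = |B₁ − B₂| = 1.77×10⁻⁶ T.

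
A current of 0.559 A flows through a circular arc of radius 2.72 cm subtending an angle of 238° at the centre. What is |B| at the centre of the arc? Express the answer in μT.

The Biot–Savart field of a circular arc at its centre is B = μ₀Iφ/(4πR), with φ = 4.154 rad.
B = (4π×10⁻⁷ × 0.559 × 4.154) / (4π × 0.0272) = 8.54×10⁻⁶ T.

B ≈ 8.54 μT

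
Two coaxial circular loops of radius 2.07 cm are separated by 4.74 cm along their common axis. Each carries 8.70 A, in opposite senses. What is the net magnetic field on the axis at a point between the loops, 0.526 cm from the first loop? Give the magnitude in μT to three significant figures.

B ≈ 218 μT

Each loop contributes B = μ₀IR²/[2(R²+z²)^(3/2)] on the axis, with z measured from that loop.
Loop 1 (z = 0.00526 m): B₁ = 2.40×10⁻⁴ T. Loop 2 (z = 0.04214 m): B₂ = 2.26×10⁻⁵ T.
The fields oppose: B = |B₁ − B₂| = 2.18×10⁻⁴ T.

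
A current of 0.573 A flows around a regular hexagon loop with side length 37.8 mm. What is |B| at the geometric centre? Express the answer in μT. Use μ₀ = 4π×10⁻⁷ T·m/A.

B ≈ 10.5 μT

Each side is a finite straight segment at perpendicular distance d = a/(2 tan(π/6)) = 0.03274 m from the centre, with end-angles ±π/6.
One side contributes B₁ = (μ₀I/4πd)·2 sin(π/6) = 1.75×10⁻⁶ T.
All 6 sides add in the same direction: B = 6 × 1.75×10⁻⁶ = 1.05×10⁻⁵ T.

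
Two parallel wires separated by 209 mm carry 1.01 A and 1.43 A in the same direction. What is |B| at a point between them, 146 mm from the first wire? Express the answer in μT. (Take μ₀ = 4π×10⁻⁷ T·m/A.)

Each long wire gives B = μ₀I/(2πd). Distances are d₁ = 0.146 m and d₂ = 0.063 m.
B₁ = 1.38×10⁻⁶ T, B₂ = 4.54×10⁻⁶ T.
Between parallel currents the two contributions point in opposite directions, so they subtract. B = |B₁ − B₂| = |1.38×10⁻⁶ − 4.54×10⁻⁶| = 3.16×10⁻⁶ T.

B ≈ 3.16 μT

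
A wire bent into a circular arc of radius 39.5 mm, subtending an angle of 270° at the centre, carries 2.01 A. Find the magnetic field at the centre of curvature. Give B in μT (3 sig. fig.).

B ≈ 24.0 μT

The Biot–Savart field of a circular arc at its centre is B = μ₀Iφ/(4πR), with φ = 4.712 rad.
B = (4π×10⁻⁷ × 2.01 × 4.712) / (4π × 0.0395) = 2.40×10⁻⁵ T.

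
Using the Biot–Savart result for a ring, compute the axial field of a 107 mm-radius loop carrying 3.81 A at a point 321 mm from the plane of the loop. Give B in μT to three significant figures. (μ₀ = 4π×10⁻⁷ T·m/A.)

On the axis of a circular loop, B = μ₀IR² / [2(R²+z²)^(3/2)].
R² + z² = (0.107)² + (0.321)² = 0.1145 m², and (R²+z²)^(3/2) = 3.87×10⁻² m³.
B = (4π×10⁻⁷ × 3.81 × 0.01145) / (2 × 3.87×10⁻²) = 7.07×10⁻⁷ T.

B ≈ 0.707 μT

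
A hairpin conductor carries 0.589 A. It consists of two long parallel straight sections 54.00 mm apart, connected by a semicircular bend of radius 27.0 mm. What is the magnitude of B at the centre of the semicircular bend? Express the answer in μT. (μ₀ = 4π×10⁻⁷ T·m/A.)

The semicircular arc contributes B_arc = μ₀I·π/(4πR) = μ₀I/(4R) = 6.85×10⁻⁶ T.
Each semi-infinite lead is at perpendicular distance R = 0.027 m from the centre, with the perpendicular foot at its near end, so it contributes μ₀I/(4πR); both point the same way, together 4.36×10⁻⁶ T.
Arc and leads all point the same direction: B = 6.85×10⁻⁶ + 4.36×10⁻⁶ = 1.12×10⁻⁵ T.

B ≈ 11.2 μT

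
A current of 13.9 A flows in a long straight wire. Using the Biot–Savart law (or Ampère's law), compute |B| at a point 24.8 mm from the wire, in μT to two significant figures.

For an infinitely long straight wire, B = μ₀I/(2πd).
B = (4π×10⁻⁷ × 13.9) / (2π × 0.0248) = 1.12×10⁻⁴ T.

B ≈ 110 μT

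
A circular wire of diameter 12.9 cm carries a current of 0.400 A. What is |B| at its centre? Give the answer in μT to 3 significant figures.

At the centre of a circular loop the Biot–Savart law gives B = μ₀I/(2R) (so R = 0.0645 m).
B = (4π×10⁻⁷ × 0.400) / (2 × 0.0645) = 3.90×10⁻⁶ T.

B ≈ 3.90 μT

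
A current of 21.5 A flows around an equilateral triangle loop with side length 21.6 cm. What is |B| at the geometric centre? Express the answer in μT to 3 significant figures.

Each side is a finite straight segment at perpendicular distance d = a/(2 tan(π/3)) = 0.06235 m from the centre, with end-angles ±π/3.
One side contributes B₁ = (μ₀I/4πd)·2 sin(π/3) = 5.97×10⁻⁵ T.
All 3 sides add in the same direction: B = 3 × 5.97×10⁻⁵ = 1.79×10⁻⁴ T.

B ≈ 179 μT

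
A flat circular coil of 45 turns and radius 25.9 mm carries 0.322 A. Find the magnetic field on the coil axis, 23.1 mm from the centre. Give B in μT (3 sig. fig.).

B ≈ 146 μT

For an N-turn flat coil, B = Nμ₀IR²/[2(R²+z²)^(3/2)] with R = 0.0259 m, z = 0.0231 m.
B = 45 × 3.25×10⁻⁶ T = 1.46×10⁻⁴ T.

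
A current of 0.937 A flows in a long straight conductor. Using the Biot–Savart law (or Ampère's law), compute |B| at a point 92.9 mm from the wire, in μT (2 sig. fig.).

For an infinitely long straight wire, B = μ₀I/(2πd).
B = (4π×10⁻⁷ × 0.937) / (2π × 0.0929) = 2.02×10⁻⁶ T.

B ≈ 2.0 μT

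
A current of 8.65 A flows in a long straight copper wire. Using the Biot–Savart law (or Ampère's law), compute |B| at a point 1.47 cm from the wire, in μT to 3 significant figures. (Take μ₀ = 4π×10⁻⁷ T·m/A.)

B ≈ 118 μT

For an infinitely long straight wire, B = μ₀I/(2πd).
B = (4π×10⁻⁷ × 8.65) / (2π × 0.0147) = 1.18×10⁻⁴ T.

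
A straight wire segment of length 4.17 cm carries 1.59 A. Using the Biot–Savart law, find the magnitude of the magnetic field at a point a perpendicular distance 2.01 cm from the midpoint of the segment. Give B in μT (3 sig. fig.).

For a finite straight segment, B = (μ₀I/4πd)(sinθ₁ + sinθ₂), where θ₁, θ₂ are the angles from the perpendicular to each end.
The perpendicular from the point meets the wire at its midpoint, so each end is L/2 = 0.02085 m away along the wire.
sinθ₁ = 0.02085/√(0.02085²+0.0201²) = 0.7199; sinθ₂ = 0.02085/√(0.02085²+0.0201²) = 0.7199.
B = (4π×10⁻⁷ × 1.59) / (4π × 0.0201) × (0.7199 + 0.7199) = 1.14×10⁻⁵ T.

B ≈ 11.4 μT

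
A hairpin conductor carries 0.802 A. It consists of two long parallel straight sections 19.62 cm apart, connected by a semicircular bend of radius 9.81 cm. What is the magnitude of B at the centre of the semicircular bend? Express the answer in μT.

B ≈ 4.20 μT

The semicircular arc contributes B_arc = μ₀I·π/(4πR) = μ₀I/(4R) = 2.57×10⁻⁶ T.
Each semi-infinite lead is at perpendicular distance R = 0.0981 m from the centre, with the perpendicular foot at its near end, so it contributes μ₀I/(4πR); both point the same way, together 1.64×10⁻⁶ T.
Arc and leads all point the same direction: B = 2.57×10⁻⁶ + 1.64×10⁻⁶ = 4.20×10⁻⁶ T.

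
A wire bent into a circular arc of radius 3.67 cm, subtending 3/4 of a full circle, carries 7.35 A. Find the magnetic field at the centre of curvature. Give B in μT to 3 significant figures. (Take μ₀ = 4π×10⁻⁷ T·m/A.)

The Biot–Savart field of a circular arc at its centre is B = μ₀Iφ/(4πR), with φ = 4.712 rad.
B = (4π×10⁻⁷ × 7.35 × 4.712) / (4π × 0.0367) = 9.44×10⁻⁵ T.

B ≈ 94.4 μT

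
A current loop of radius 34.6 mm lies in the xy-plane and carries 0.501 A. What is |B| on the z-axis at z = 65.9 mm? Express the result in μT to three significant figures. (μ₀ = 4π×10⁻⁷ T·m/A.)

B ≈ 0.914 μT

On the axis of a circular loop, B = μ₀IR² / [2(R²+z²)^(3/2)].
R² + z² = (0.0346)² + (0.0659)² = 0.00554 m², and (R²+z²)^(3/2) = 4.12×10⁻⁴ m³.
B = (4π×10⁻⁷ × 0.501 × 0.001197) / (2 × 4.12×10⁻⁴) = 9.14×10⁻⁷ T.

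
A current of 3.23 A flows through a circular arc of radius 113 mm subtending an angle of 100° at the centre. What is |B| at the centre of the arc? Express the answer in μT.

B ≈ 4.99 μT

The Biot–Savart field of a circular arc at its centre is B = μ₀Iφ/(4πR), with φ = 1.745 rad.
B = (4π×10⁻⁷ × 3.23 × 1.745) / (4π × 0.113) = 4.99×10⁻⁶ T.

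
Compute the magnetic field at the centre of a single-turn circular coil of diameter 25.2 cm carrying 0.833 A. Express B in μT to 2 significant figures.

B ≈ 4.2 μT

At the centre of a circular loop the Biot–Savart law gives B = μ₀I/(2R) (so R = 0.126 m).
B = (4π×10⁻⁷ × 0.833) / (2 × 0.126) = 4.15×10⁻⁶ T.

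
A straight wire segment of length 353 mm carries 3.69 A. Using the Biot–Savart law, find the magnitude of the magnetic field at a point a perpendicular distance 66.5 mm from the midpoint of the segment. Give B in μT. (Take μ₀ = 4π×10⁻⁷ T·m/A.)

For a finite straight segment, B = (μ₀I/4πd)(sinθ₁ + sinθ₂), where θ₁, θ₂ are the angles from the perpendicular to each end.
The perpendicular from the point meets the wire at its midpoint, so each end is L/2 = 0.1765 m away along the wire.
sinθ₁ = 0.1765/√(0.1765²+0.0665²) = 0.9358; sinθ₂ = 0.1765/√(0.1765²+0.0665²) = 0.9358.
B = (4π×10⁻⁷ × 3.69) / (4π × 0.0665) × (0.9358 + 0.9358) = 1.04×10⁻⁵ T.

B ≈ 10.4 μT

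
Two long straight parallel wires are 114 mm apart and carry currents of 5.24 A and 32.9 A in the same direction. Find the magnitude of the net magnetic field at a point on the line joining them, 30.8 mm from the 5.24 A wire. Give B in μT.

Each long wire gives B = μ₀I/(2πd). Distances are d₁ = 0.0308 m and d₂ = 0.0832 m.
B₁ = 3.40×10⁻⁵ T, B₂ = 7.91×10⁻⁵ T.
Between parallel currents the two contributions point in opposite directions, so they subtract. B = |B₁ − B₂| = |3.40×10⁻⁵ − 7.91×10⁻⁵| = 4.51×10⁻⁵ T.

B ≈ 45.1 μT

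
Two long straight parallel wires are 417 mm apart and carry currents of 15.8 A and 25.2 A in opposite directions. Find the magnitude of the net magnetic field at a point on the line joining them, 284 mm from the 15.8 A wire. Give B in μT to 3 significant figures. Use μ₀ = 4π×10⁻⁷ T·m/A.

B ≈ 49.0 μT

Each long wire gives B = μ₀I/(2πd). Distances are d₁ = 0.284 m and d₂ = 0.133 m.
B₁ = 1.11×10⁻⁵ T, B₂ = 3.79×10⁻⁵ T.
Between antiparallel currents both contributions point the same way, so they add. B = B₁ + B₂ = 1.11×10⁻⁵ + 3.79×10⁻⁵ = 4.90×10⁻⁵ T.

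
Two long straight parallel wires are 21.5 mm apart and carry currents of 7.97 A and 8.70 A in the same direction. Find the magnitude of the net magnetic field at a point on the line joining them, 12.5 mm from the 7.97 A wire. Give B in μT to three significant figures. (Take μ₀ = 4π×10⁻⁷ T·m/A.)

Each long wire gives B = μ₀I/(2πd). Distances are d₁ = 0.0125 m and d₂ = 0.009 m.
B₁ = 1.28×10⁻⁴ T, B₂ = 1.93×10⁻⁴ T.
Between parallel currents the two contributions point in opposite directions, so they subtract. B = |B₁ − B₂| = |1.28×10⁻⁴ − 1.93×10⁻⁴| = 6.58×10⁻⁵ T.

B ≈ 65.8 μT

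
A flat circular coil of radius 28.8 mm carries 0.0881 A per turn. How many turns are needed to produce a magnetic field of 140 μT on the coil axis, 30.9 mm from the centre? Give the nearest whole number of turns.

N = 230

For an N-turn coil, B = Nμ₀IR²/[2(R²+z²)^(3/2)]. A single turn gives B₁ = 6.09×10⁻⁷ T with R = 0.0288 m, z = 0.0309 m.
N = B/B₁ = 1.40×10⁻⁴ / 6.09×10⁻⁷ = 229.81.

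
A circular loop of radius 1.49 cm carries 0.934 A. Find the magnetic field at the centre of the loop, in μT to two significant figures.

At the centre of a circular loop the Biot–Savart law gives B = μ₀I/(2R).
B = (4π×10⁻⁷ × 0.934) / (2 × 0.0149) = 3.94×10⁻⁵ T.

B ≈ 39 μT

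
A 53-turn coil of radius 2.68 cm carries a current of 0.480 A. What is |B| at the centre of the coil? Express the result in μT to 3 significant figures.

B ≈ 596 μT

For an N-turn flat coil, B = Nμ₀I/(2R) with R = 0.0268 m.
B = 53 × 1.13×10⁻⁵ T = 5.96×10⁻⁴ T.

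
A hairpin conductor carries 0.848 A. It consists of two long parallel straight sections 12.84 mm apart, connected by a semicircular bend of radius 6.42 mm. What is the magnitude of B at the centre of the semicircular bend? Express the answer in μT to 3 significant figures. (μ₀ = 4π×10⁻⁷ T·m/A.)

The semicircular arc contributes B_arc = μ₀I·π/(4πR) = μ₀I/(4R) = 4.15×10⁻⁵ T.
Each semi-infinite lead is at perpendicular distance R = 0.00642 m from the centre, with the perpendicular foot at its near end, so it contributes μ₀I/(4πR); both point the same way, together 2.64×10⁻⁵ T.
Arc and leads all point the same direction: B = 4.15×10⁻⁵ + 2.64×10⁻⁵ = 6.79×10⁻⁵ T.

B ≈ 67.9 μT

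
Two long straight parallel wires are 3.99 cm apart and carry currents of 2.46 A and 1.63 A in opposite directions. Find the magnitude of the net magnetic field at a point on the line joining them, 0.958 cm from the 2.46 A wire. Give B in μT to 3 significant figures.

Each long wire gives B = μ₀I/(2πd). Distances are d₁ = 0.00958 m and d₂ = 0.03032 m.
B₁ = 5.14×10⁻⁵ T, B₂ = 1.08×10⁻⁵ T.
Between antiparallel currents both contributions point the same way, so they add. B = B₁ + B₂ = 5.14×10⁻⁵ + 1.08×10⁻⁵ = 6.21×10⁻⁵ T.

B ≈ 62.1 μT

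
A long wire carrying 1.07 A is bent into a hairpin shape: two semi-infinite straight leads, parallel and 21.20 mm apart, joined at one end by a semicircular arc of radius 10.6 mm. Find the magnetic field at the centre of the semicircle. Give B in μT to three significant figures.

B ≈ 51.9 μT

The semicircular arc contributes B_arc = μ₀I·π/(4πR) = μ₀I/(4R) = 3.17×10⁻⁵ T.
Each semi-infinite lead is at perpendicular distance R = 0.0106 m from the centre, with the perpendicular foot at its near end, so it contributes μ₀I/(4πR); both point the same way, together 2.02×10⁻⁵ T.
Arc and leads all point the same direction: B = 3.17×10⁻⁵ + 2.02×10⁻⁵ = 5.19×10⁻⁵ T.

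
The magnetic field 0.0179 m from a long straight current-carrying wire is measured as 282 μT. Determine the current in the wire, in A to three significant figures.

For a long straight wire B = μ₀I/(2πd), so I = 2πdB/μ₀.
I = 2π × 0.0179 × 2.82×10⁻⁴ / (4π×10⁻⁷) = 25.2 A.

I ≈ 25.2 A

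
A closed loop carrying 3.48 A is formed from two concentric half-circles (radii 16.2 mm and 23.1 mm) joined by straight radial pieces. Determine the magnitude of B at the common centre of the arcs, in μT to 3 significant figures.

The radial connectors point toward the centre, so dl × r̂ = 0 and they contribute nothing.
Each semicircle gives μ₀I/(4R): inner arc 6.75×10⁻⁵ T, outer arc 4.73×10⁻⁵ T.
The two arcs carry current in opposite angular senses, so their fields oppose: B = |6.75×10⁻⁵ − 4.73×10⁻⁵| = 2.02×10⁻⁵ T.

B ≈ 20.2 μT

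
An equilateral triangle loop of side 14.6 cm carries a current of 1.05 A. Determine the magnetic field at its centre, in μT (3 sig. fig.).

B ≈ 12.9 μT

Each side is a finite straight segment at perpendicular distance d = a/(2 tan(π/3)) = 0.04215 m from the centre, with end-angles ±π/3.
One side contributes B₁ = (μ₀I/4πd)·2 sin(π/3) = 4.32×10⁻⁶ T.
All 3 sides add in the same direction: B = 3 × 4.32×10⁻⁶ = 1.29×10⁻⁵ T.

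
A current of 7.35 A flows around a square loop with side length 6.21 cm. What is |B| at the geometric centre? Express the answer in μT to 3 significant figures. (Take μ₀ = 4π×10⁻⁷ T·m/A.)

B ≈ 134 μT

Each side is a finite straight segment at perpendicular distance d = a/(2 tan(π/4)) = 0.03105 m from the centre, with end-angles ±π/4.
One side contributes B₁ = (μ₀I/4πd)·2 sin(π/4) = 3.35×10⁻⁵ T.
All 4 sides add in the same direction: B = 4 × 3.35×10⁻⁵ = 1.34×10⁻⁴ T.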